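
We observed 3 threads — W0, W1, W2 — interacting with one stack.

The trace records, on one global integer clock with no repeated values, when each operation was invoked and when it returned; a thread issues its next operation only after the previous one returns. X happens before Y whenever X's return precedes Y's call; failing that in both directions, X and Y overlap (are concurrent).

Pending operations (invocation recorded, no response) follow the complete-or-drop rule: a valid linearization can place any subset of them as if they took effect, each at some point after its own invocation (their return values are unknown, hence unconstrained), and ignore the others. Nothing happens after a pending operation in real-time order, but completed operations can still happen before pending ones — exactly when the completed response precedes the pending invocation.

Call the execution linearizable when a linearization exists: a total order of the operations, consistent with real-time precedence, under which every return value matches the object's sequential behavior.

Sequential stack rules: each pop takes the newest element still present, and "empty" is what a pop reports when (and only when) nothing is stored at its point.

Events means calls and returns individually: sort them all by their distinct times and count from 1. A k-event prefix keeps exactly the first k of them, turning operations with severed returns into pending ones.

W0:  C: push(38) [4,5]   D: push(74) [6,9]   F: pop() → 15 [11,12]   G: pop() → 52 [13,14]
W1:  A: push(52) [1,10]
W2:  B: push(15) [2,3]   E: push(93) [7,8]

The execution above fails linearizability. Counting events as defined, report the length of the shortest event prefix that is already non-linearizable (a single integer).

12

a valid linearization of events 1..11 exists, for instance A, B, C, D, E:
1. A push(52), leaving stack <52>
2. B push(15), leaving stack <52,15>
3. C push(38), leaving stack <52,15,38>
4. D push(74), leaving stack <52,15,38,74>
5. E push(93), leaving stack <52,15,38,74,93>
event 12 — F's response, time 12 — after it, nothing linearizes
sample order A, B, C, D, E, F stalls at step 6 — F pop() → 15 has no legal effect
sample order A, B, C, E, D, F stalls at step 6 — F pop() → 15 has no legal effect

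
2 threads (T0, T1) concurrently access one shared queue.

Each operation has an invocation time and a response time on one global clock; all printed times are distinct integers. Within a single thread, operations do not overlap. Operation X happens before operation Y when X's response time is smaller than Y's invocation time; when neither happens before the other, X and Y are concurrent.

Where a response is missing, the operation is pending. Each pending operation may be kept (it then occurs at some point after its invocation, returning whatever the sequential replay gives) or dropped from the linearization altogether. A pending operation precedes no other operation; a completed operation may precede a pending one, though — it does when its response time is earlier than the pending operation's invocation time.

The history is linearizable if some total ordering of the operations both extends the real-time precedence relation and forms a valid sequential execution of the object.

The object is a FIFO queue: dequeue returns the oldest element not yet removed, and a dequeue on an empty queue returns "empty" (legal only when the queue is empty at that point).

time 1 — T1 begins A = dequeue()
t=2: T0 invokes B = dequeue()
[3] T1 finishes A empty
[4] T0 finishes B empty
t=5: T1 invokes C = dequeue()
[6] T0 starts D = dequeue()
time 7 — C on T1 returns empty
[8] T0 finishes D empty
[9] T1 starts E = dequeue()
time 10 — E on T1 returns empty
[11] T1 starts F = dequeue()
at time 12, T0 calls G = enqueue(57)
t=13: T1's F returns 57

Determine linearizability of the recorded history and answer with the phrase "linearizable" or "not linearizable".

linearizable

one valid linearization: A, B, C, D, E, G, F
1. A dequeue() → empty, leaving queue <>
2. B dequeue() → empty, leaving queue <>
3. C dequeue() → empty, leaving queue <>
4. D dequeue() → empty, leaving queue <>
5. E dequeue() → empty, leaving queue <>
6. G enqueue(57) (pending, included), leaving queue <57>
7. F dequeue() → 57, leaving queue <>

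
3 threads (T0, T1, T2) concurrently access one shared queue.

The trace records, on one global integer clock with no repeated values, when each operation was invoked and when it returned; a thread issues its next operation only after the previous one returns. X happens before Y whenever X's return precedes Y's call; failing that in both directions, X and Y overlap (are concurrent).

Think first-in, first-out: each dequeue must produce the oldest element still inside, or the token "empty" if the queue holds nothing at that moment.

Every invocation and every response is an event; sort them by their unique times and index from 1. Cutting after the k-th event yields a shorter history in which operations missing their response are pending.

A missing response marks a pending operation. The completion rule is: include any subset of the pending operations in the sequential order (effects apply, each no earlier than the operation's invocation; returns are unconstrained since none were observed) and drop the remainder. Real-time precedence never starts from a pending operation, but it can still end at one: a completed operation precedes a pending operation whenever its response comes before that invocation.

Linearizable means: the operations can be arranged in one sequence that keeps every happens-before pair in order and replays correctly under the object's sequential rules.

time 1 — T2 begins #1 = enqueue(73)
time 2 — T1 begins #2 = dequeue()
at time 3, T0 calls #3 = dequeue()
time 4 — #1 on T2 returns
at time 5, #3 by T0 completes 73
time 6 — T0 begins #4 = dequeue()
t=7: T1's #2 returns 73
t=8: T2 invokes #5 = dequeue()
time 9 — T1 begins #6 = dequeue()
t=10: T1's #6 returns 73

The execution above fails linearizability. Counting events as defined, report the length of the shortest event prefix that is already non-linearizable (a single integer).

7

one valid order for events 1..6 is #1, #3:
after step 1 (#1 enqueue(73)): queue <73>
after step 2 (#3 dequeue() → 73): queue <>
include event 7 — #2 responding at 7 — and every candidate order breaks
every completion of the 1 pending operation (#4) was checked; none linearizes
take #1, #2, #3 (pending dropped): step 3 already fails, because #3 dequeue() → 73 cannot occur there
take #1, #3, #2 (pending dropped): step 3 already fails, because #2 dequeue() → 73 cannot occur there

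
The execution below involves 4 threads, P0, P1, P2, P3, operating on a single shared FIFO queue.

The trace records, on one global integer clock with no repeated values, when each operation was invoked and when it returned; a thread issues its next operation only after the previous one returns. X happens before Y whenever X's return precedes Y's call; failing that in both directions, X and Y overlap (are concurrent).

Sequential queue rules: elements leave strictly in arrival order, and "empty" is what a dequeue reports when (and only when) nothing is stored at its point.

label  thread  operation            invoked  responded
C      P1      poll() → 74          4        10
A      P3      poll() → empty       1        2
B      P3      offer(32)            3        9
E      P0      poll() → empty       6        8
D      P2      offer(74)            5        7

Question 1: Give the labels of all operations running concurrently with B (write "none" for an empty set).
overlap test against B [3,9]: concurrent iff the interval meets 3..9
A [1,2]: before
C [4,10]: concurrent
D [5,7]: concurrent
E [6,8]: concurrent

C, D, E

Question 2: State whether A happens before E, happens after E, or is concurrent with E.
A spans [1,2], E spans [6,8]
resp(A)=2 < inv(E)=6

before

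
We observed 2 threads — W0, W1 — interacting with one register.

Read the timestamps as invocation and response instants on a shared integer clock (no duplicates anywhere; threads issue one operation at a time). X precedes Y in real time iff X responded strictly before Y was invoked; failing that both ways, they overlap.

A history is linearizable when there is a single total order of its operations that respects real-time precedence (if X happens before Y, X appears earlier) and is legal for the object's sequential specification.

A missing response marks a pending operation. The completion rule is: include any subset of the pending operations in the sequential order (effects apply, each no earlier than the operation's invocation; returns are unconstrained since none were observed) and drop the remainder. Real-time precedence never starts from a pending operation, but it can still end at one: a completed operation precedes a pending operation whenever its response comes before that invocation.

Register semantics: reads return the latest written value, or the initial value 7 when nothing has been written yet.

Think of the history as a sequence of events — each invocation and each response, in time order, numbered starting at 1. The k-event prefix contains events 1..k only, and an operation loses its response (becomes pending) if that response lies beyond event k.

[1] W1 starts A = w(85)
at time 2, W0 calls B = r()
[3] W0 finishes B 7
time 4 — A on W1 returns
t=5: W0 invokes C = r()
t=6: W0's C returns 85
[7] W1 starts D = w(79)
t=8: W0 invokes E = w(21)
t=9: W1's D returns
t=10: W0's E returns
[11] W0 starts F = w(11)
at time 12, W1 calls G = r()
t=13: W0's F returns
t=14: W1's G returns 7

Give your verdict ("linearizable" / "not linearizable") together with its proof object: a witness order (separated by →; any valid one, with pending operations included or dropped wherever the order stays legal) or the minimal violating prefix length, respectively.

through event 13 a valid linearization exists; event 14 (G responding at time 14) ends that
every one of the 8 real-time-consistent orders over 7 completed register ops fails the sequential spec
sample order A, B, C, D, E, F, G stalls at step 2 — B r() → 7 has no legal effect
sample order A, B, C, D, E, G, F stalls at step 2 — B r() → 7 has no legal effect

not linearizable — minimal violating prefix: 14 events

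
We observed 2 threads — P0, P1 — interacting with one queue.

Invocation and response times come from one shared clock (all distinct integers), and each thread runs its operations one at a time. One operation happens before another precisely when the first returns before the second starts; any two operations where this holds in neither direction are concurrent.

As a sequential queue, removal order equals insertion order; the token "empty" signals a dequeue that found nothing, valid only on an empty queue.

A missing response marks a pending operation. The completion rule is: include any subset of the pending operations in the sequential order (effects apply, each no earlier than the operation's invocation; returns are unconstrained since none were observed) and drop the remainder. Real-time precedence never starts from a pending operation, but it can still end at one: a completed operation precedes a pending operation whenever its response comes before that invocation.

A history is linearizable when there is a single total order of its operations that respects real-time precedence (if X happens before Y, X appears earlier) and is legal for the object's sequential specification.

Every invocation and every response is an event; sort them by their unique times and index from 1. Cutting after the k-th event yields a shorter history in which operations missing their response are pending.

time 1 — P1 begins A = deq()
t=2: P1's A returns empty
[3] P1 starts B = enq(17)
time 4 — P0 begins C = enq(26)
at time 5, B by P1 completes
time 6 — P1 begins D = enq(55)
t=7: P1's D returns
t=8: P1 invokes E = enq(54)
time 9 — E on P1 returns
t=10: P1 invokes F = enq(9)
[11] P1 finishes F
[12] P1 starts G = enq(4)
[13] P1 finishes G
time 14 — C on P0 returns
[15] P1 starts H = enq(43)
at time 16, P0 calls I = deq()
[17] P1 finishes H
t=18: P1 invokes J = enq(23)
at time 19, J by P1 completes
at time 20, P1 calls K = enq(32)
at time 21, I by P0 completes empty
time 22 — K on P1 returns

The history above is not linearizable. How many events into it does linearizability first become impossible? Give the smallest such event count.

21

events 1..20 are linearizable, e.g. via A, B, C, D, E, F, G, H, I, J:
1. A deq() → empty, leaving queue <>
2. B enq(17), leaving queue <17>
3. C enq(26), leaving queue <17,26>
4. D enq(55), leaving queue <17,26,55>
5. E enq(54), leaving queue <17,26,55,54>
6. F enq(9), leaving queue <17,26,55,54,9>
7. G enq(4), leaving queue <17,26,55,54,9,4>
8. H enq(43), leaving queue <17,26,55,54,9,4,43>
9. I deq() (pending, included), leaving queue <26,55,54,9,4,43>
10. J enq(23), leaving queue <26,55,54,9,4,43,23>
with event 21 included (I responding at time 21), all real-time-consistent orders fail
include/drop combinations of the 1 pending operation (K) were all tried; none helps
take A, B, C, D, E, F, G, H, I, J (pending dropped): step 9 already fails, because I deq() → empty cannot occur there
take A, B, C, D, E, F, G, H, J, I (pending dropped): step 10 already fails, because I deq() → empty cannot occur there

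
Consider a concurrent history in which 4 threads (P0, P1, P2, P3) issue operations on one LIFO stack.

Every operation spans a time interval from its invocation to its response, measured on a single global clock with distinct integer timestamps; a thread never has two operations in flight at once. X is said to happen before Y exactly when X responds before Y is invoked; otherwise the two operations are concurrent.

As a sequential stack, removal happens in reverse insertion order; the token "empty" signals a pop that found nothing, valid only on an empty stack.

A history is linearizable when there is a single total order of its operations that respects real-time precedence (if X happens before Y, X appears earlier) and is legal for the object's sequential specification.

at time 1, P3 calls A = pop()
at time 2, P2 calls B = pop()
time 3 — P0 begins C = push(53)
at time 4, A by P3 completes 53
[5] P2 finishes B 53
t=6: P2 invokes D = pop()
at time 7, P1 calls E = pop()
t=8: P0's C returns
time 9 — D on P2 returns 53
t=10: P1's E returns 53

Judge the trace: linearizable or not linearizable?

events 1..4 are fine; event 5 — the response of B at time 5 — makes the prefix non-linearizable
2 orders of the 2 completed LIFO stack ops respect real time; none is legal
including or dropping the 1 pending operation (C) in any combination fails
e.g. A, B (pending dropped): illegal at step 1, since A pop() → 53 cannot apply there
e.g. B, A (pending dropped): illegal at step 1, since B pop() → 53 cannot apply there

not linearizable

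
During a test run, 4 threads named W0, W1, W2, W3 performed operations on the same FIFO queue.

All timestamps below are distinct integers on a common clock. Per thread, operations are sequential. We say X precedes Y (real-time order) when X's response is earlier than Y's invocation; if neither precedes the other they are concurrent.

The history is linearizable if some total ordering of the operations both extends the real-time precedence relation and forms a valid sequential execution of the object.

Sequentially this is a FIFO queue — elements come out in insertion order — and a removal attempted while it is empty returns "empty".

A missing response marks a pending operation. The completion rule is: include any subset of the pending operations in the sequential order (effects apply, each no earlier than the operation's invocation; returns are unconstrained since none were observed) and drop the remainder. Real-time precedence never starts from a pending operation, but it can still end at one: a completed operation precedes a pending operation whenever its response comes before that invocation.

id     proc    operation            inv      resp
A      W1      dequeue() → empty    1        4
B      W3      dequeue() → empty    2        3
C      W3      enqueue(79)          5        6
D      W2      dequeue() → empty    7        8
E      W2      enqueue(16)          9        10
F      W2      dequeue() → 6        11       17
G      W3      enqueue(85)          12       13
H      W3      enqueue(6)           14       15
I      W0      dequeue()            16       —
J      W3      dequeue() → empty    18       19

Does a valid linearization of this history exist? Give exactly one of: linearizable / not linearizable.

through event 7 a valid linearization exists; event 8 (D responding at time 8) ends that
4 completed operations, 2 real-time-consistent orders — every FIFO queue replay fails
one such order, A, B, C, D, breaks at step 4 where D dequeue() → empty is illegal
one such order, B, A, C, D, breaks at step 4 where D dequeue() → empty is illegal

not linearizable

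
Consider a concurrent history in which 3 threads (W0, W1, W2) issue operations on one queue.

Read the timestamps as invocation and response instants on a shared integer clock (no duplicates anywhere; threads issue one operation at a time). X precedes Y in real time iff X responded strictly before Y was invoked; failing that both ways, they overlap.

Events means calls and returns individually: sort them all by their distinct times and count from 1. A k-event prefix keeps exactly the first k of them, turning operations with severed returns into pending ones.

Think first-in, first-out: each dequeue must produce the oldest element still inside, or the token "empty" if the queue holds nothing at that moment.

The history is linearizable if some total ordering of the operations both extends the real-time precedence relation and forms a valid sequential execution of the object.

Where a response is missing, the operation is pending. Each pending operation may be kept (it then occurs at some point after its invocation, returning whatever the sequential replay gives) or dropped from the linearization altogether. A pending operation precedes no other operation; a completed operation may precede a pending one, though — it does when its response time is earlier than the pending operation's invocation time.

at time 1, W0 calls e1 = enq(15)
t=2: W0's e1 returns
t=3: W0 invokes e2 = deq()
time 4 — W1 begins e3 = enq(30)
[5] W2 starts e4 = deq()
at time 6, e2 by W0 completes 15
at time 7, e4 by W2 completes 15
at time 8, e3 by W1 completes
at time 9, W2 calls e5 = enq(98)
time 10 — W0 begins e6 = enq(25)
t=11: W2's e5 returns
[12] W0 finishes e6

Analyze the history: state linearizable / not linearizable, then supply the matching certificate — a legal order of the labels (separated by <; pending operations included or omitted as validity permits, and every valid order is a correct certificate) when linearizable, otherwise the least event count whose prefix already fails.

cut after 6 events: linearizable; cut after 7 events (e4 responds, time 7): not linearizable
every one of the 2 real-time-consistent orders over 3 completed queue ops fails the sequential spec
including or dropping the 1 pending operation (e3) in any combination fails
one such order, e1, e2, e4 (pending dropped), breaks at step 3 where e4 deq() → 15 is illegal
one such order, e1, e4, e2 (pending dropped), breaks at step 3 where e2 deq() → 15 is illegal

not linearizable — minimal violating prefix: 7 events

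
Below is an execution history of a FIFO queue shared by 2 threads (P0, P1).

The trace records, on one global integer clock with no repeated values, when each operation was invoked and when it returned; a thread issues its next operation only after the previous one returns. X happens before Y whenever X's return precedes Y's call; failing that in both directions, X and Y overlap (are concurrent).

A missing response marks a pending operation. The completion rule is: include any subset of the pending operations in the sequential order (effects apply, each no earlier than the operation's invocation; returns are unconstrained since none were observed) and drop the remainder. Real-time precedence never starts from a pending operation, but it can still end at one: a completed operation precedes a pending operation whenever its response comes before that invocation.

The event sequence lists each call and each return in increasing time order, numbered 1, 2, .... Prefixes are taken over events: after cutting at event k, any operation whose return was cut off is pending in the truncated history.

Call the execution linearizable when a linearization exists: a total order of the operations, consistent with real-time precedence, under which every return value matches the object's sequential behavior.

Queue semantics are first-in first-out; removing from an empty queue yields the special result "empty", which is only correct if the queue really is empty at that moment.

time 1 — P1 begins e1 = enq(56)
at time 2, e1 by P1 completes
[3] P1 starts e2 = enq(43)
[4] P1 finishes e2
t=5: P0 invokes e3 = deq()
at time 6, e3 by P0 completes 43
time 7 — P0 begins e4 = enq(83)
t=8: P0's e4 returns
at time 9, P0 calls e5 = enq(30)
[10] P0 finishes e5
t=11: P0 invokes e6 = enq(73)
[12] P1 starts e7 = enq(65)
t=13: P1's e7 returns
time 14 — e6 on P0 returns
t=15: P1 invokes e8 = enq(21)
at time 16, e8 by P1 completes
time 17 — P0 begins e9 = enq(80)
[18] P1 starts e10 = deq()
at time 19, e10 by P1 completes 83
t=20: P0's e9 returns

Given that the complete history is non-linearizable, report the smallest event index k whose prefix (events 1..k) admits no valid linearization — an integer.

events 1..5 are still linearizable — one witness is e1, e2:
after step 1 (e1 enq(56)): queue <56>
after step 2 (e2 enq(43)): queue <56,43>
include event 6 — e3 responding at 6 — and every candidate order breaks
for example e1, e2, e3 fails at step 3: e3 deq() → 43 is not legal there

6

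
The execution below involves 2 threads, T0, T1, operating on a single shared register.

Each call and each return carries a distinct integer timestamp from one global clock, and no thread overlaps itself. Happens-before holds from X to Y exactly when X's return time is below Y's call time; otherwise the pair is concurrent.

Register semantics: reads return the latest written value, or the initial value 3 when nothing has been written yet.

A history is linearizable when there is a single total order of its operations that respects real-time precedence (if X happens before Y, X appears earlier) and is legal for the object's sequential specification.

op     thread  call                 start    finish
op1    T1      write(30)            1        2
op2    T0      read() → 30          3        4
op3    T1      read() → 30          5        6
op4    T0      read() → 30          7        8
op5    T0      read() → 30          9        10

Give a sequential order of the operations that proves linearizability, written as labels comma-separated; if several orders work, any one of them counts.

op1, op2, op3, op4, op5

after step 1 (op1 write(30)): value 30
after step 2 (op2 read() → 30): value 30
after step 3 (op3 read() → 30): value 30
after step 4 (op4 read() → 30): value 30
after step 5 (op5 read() → 30): value 30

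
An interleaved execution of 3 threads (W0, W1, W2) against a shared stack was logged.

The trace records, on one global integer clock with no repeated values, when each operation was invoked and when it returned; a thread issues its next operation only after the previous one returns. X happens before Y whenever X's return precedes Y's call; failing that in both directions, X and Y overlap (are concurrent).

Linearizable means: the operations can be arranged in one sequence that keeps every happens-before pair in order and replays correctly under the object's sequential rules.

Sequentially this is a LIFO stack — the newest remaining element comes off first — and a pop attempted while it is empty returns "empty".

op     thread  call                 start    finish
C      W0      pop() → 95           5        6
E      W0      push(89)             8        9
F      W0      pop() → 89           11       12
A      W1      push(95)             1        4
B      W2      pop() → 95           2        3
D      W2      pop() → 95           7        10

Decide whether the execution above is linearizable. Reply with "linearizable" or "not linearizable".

not linearizable

already the first 6 events (up to C's response at time 6) admit no linearization; the first 5 still do
2 orders of the 3 completed stack ops respect real time; none is legal
e.g. A, B, C: illegal at step 3, since C pop() → 95 cannot apply there
e.g. B, A, C: illegal at step 1, since B pop() → 95 cannot apply there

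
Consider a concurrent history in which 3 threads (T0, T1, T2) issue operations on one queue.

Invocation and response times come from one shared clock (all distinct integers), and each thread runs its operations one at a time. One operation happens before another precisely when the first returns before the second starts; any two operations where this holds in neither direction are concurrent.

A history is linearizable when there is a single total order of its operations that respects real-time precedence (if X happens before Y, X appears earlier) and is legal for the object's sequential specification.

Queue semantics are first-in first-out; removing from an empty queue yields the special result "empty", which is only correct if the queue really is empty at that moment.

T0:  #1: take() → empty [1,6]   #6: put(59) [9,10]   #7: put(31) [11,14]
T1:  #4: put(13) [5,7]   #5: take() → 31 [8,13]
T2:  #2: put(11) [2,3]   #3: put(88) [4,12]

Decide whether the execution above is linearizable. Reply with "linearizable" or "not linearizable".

not linearizable

the violation lands at event 13, #5's response at time 13: events 1..12 linearize, events 1..13 do not
the 6 completed operations admit 28 real-time orders; each fails the queue replay
include/drop combinations of the 1 pending operation (#7) were all tried; none helps
e.g. #1, #2, #3, #4, #5, #6 (pending dropped): illegal at step 5, since #5 take() → 31 cannot apply there
e.g. #1, #2, #3, #4, #6, #5 (pending dropped): illegal at step 6, since #5 take() → 31 cannot apply there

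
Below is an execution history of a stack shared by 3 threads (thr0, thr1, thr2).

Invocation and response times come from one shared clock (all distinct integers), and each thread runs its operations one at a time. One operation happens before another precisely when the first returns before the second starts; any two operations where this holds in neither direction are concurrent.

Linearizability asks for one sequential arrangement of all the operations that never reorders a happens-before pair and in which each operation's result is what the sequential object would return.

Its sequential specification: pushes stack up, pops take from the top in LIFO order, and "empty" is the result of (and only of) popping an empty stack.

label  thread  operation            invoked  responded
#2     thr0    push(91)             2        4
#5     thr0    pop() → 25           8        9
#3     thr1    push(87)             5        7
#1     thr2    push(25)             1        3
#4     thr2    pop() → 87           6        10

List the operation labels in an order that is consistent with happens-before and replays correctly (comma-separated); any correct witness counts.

#2, #1, #3, #4, #5

1. #2 push(91), leaving stack <91>
2. #1 push(25), leaving stack <91,25>
3. #3 push(87), leaving stack <91,25,87>
4. #4 pop() → 87, leaving stack <91,25>
5. #5 pop() → 25, leaving stack <91>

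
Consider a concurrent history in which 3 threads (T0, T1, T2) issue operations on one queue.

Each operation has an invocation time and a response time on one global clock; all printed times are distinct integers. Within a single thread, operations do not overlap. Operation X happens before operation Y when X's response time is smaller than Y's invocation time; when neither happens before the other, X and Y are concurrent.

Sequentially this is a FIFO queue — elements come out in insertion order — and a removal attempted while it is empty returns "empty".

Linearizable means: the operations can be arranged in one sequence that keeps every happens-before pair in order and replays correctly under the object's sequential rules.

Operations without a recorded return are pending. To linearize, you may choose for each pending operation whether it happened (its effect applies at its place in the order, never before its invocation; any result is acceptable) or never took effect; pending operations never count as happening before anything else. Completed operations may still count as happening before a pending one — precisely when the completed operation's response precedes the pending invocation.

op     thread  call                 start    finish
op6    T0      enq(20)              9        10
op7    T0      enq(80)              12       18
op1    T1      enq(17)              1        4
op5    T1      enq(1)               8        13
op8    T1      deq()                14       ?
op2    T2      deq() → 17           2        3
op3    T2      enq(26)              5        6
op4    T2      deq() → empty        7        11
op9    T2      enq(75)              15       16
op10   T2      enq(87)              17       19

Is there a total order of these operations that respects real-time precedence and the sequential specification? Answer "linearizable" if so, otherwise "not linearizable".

events 1..10 are fine; event 11 — the response of op4 at time 11 — makes the prefix non-linearizable
the 5 completed operations admit 4 real-time orders; each fails the queue replay
no completion choice of the 1 pending operation (op5) rescues it — every subset was tried
e.g. op1, op2, op3, op4, op6 (pending dropped): illegal at step 4, since op4 deq() → empty cannot apply there
e.g. op1, op2, op3, op6, op4 (pending dropped): illegal at step 5, since op4 deq() → empty cannot apply there

not linearizable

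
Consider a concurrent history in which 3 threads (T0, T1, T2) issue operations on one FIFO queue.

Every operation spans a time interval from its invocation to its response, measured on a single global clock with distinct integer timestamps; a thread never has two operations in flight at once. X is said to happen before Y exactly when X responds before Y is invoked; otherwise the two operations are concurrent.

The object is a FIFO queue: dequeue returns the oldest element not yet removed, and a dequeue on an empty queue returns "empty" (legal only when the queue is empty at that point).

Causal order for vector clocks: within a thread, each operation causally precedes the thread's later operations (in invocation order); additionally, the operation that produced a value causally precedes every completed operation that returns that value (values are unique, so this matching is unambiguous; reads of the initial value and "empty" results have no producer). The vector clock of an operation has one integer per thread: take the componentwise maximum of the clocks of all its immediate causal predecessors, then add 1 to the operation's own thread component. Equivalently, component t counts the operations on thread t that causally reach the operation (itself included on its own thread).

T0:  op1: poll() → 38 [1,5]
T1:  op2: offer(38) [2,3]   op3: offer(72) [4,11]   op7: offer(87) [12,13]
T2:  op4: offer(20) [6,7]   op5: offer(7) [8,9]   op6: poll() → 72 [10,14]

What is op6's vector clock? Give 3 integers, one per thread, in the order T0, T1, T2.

(0, 2, 3)

op4 (invocation 6): nothing precedes it; T2's component alone gives (0, 0, 1)
op2 (invocation 2): nothing precedes it; T1's component alone gives (0, 1, 0)
invoked at 8, op5 merges VC(op4)=(0, 0, 1) and bumps T2's slot → (0, 0, 2)
invoked at 4, op3 merges VC(op2)=(0, 1, 0) and bumps T1's slot → (0, 2, 0)
invoked at 1, op1 merges VC(op2)=(0, 1, 0) and bumps T0's slot → (1, 1, 0)
invoked at 12, op7 merges VC(op3)=(0, 2, 0) and bumps T1's slot → (0, 3, 0)
invoked at 10, op6 merges VC(op3)=(0, 2, 0), VC(op5)=(0, 0, 2) and bumps T2's slot → (0, 2, 3)
target: VC(op6) = (0, 2, 3)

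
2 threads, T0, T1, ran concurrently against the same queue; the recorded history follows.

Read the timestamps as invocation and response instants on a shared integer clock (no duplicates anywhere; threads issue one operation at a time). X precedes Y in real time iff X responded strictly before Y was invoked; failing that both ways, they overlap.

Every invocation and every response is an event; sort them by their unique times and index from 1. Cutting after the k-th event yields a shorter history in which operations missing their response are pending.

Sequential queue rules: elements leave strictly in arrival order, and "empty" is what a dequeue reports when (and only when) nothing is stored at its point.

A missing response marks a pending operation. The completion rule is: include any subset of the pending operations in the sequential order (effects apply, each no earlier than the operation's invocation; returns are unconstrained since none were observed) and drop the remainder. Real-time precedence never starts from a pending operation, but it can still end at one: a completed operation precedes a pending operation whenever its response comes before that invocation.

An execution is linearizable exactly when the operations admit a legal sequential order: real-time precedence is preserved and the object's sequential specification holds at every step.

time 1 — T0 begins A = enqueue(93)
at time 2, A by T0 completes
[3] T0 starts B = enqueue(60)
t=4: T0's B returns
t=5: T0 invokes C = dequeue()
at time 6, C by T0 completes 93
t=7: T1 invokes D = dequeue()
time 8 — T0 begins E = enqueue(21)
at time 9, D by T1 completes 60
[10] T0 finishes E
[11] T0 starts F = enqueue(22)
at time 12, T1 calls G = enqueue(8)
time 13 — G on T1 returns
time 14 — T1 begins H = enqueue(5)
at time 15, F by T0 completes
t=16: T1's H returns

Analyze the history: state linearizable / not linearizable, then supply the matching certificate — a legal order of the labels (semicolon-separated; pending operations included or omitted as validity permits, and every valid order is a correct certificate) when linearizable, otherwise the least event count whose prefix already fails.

linearizable — witness: A; B; C; D; E; F; G; H

after step 1 (A enqueue(93)): queue <93>
after step 2 (B enqueue(60)): queue <93,60>
after step 3 (C dequeue() → 93): queue <60>
after step 4 (D dequeue() → 60): queue <>
after step 5 (E enqueue(21)): queue <21>
after step 6 (F enqueue(22)): queue <21,22>
after step 7 (G enqueue(8)): queue <21,22,8>
after step 8 (H enqueue(5)): queue <21,22,8,5>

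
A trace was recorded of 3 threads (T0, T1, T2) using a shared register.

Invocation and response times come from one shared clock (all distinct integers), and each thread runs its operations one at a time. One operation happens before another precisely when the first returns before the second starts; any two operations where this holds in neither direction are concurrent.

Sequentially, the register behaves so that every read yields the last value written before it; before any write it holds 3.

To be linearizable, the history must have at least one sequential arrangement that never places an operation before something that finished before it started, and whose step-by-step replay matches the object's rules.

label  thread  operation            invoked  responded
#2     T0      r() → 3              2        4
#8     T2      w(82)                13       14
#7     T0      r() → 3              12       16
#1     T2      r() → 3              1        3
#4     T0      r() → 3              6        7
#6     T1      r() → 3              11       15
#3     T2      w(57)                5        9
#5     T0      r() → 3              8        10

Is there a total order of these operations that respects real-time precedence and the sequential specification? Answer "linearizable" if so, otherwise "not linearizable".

events 1..14 are fine; event 15 — the response of #6 at time 15 — makes the prefix non-linearizable
no legal order exists: 12 real-time-consistent candidates over 7 completed register operations, all rejected
no completion choice of the 1 pending operation (#7) rescues it — every subset was tried
sample order #1, #2, #3, #4, #5, #6, #8 (pending dropped) stalls at step 4 — #4 r() → 3 has no legal effect
sample order #1, #2, #3, #4, #5, #8, #6 (pending dropped) stalls at step 4 — #4 r() → 3 has no legal effect

not linearizable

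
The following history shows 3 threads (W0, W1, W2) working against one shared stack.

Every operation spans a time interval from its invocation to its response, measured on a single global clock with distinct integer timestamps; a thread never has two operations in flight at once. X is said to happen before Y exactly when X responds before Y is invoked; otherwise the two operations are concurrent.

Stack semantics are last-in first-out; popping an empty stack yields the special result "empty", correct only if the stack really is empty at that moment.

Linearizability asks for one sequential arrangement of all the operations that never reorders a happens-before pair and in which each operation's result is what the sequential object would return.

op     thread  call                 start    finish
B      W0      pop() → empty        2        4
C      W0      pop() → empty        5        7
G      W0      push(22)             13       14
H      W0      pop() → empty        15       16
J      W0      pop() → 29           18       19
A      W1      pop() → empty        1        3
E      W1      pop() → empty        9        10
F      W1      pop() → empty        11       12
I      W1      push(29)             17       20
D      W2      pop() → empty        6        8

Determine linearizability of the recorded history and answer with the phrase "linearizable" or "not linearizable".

the violation lands at event 16, H's response at time 16: events 1..15 linearize, events 1..16 do not
8 completed operations, 4 real-time-consistent orders — every stack replay fails
take A, B, C, D, E, F, G, H: step 8 already fails, because H pop() → empty cannot occur there
take A, B, D, C, E, F, G, H: step 8 already fails, because H pop() → empty cannot occur there

not linearizable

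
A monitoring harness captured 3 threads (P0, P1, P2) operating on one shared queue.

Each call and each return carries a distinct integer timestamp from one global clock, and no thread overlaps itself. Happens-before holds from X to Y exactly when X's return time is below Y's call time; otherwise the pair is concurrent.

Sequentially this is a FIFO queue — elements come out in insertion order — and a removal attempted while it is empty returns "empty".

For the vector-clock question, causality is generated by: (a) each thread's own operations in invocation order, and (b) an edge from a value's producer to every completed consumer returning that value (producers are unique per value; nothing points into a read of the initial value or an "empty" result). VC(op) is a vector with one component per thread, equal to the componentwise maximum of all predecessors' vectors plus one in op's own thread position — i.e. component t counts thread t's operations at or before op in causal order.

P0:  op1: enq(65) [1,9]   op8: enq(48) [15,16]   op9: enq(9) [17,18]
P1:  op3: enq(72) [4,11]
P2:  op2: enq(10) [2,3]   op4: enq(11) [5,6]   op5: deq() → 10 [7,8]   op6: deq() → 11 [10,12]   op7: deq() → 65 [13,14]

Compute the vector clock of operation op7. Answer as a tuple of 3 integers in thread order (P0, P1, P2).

(1, 0, 5)

invoked at 2, op2 has no predecessors; its own P2 bump gives (0, 0, 1)
invoked at 4, op3 has no predecessors; its own P1 bump gives (0, 1, 0)
invoked at 1, op1 has no predecessors; its own P0 bump gives (1, 0, 0)
VC(op4, invoked at 5): max of VC(op2)=(0, 0, 1), then +1 on thread P2 → (0, 0, 2)
VC(op8, invoked at 15): max of VC(op1)=(1, 0, 0), then +1 on thread P0 → (2, 0, 0)
VC(op5, invoked at 7): max of VC(op2)=(0, 0, 1), VC(op4)=(0, 0, 2), then +1 on thread P2 → (0, 0, 3)
VC(op9, invoked at 17): max of VC(op8)=(2, 0, 0), then +1 on thread P0 → (3, 0, 0)
VC(op6, invoked at 10): max of VC(op4)=(0, 0, 2), VC(op5)=(0, 0, 3), then +1 on thread P2 → (0, 0, 4)
VC(op7, invoked at 13): max of VC(op1)=(1, 0, 0), VC(op6)=(0, 0, 4), then +1 on thread P2 → (1, 0, 5)
target: VC(op7) = (1, 0, 5)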